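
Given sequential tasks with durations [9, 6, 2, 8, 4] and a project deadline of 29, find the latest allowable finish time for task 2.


LF(activity 2) = deadline - sum of successor durations
Successors: activities 3 through 5 with durations [2, 8, 4]
Sum of successor durations = 14
LF = 29 - 14 = 15

15


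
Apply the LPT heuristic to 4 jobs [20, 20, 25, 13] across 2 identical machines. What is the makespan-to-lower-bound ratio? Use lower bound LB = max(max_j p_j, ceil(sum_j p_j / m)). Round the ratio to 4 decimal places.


LPT order: [25, 20, 20, 13]
Machine loads after assignment: [38, 40]
LPT makespan = 40
Lower bound = max(max_job, ceil(total/2)) = max(25, 39) = 39
Ratio = 40 / 39 = 1.0256

1.0256


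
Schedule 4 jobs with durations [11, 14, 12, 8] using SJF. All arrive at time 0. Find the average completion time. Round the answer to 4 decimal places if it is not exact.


SJF order (ascending): [8, 11, 12, 14]
Completion times:
  Job 1: burst=8, C=8
  Job 2: burst=11, C=19
  Job 3: burst=12, C=31
  Job 4: burst=14, C=45
Average completion = 103/4 = 25.75

25.75


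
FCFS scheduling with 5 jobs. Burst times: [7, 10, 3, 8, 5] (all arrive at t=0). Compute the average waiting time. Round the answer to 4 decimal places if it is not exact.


FCFS order (as given): [7, 10, 3, 8, 5]
Waiting times:
  Job 1: wait = 0
  Job 2: wait = 7
  Job 3: wait = 17
  Job 4: wait = 20
  Job 5: wait = 28
Sum of waiting times = 72
Average waiting time = 72/5 = 14.4

14.4


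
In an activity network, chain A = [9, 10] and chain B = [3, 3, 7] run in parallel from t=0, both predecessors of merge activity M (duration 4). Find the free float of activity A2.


ES(A2) = sum of predecessors on chain A = 9
EF(A2) = ES + duration = 9 + 10 = 19
Successor of A2 is M. ES(M) = max(sum(A), sum(B)) = max(19, 13) = 19
Free float = ES(successor) - EF(current) = 19 - 19 = 0

0


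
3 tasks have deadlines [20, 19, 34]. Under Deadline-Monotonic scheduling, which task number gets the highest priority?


Sort tasks by relative deadline (ascending):
  Task 2: deadline = 19
  Task 1: deadline = 20
  Task 3: deadline = 34
Priority order (highest first): [2, 1, 3]
Highest priority task = 2

2


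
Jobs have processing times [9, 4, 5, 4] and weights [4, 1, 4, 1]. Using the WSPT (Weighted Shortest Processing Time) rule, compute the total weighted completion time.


Compute p/w ratios and sort ascending (WSPT): [(5, 4), (9, 4), (4, 1), (4, 1)]
Compute weighted completion times:
  Job (p=5,w=4): C=5, w*C=4*5=20
  Job (p=9,w=4): C=14, w*C=4*14=56
  Job (p=4,w=1): C=18, w*C=1*18=18
  Job (p=4,w=1): C=22, w*C=1*22=22
Total weighted completion time = 116

116


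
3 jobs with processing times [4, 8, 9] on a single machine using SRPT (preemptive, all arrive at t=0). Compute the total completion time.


Since all jobs arrive at t=0, SRPT equals SPT ordering.
SPT order: [4, 8, 9]
Completion times:
  Job 1: p=4, C=4
  Job 2: p=8, C=12
  Job 3: p=9, C=21
Total completion time = 4 + 12 + 21 = 37

37


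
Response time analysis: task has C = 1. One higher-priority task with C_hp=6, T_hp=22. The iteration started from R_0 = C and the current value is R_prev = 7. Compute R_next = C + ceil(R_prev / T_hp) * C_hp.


R_next = C + ceil(R_prev / T_hp) * C_hp
ceil(7 / 22) = ceil(0.3182) = 1
Interference = 1 * 6 = 6
R_next = 1 + 6 = 7
R_next = R_prev, so the iteration has converged (response time = 7).

7


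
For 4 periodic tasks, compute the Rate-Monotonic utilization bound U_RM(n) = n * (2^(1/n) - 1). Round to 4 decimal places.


Compute 2^(1/4) = 1.1892071150
Subtract 1: 1.1892071150 - 1 = 0.1892071150
Multiply by n: 4 * 0.1892071150 = 0.7568284600
Round to 4 dp: 0.7568

0.7568


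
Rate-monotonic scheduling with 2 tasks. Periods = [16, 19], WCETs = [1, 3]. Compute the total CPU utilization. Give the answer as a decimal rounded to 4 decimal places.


Compute individual utilizations (exact fractions):
  Task 1: C/T = 1/16 (approx. 0.0625)
  Task 2: C/T = 3/19 (approx. 0.1579)
Total utilization U = 1/16 + 3/19 = 67/304
Rounded to 4 decimal places: U = 0.2204
RM (Liu & Layland) bound for 2 tasks = 0.828427; compare with U = 67/304 (approx. 0.220395)
U <= bound, so schedulable by RM sufficient condition.

0.2204


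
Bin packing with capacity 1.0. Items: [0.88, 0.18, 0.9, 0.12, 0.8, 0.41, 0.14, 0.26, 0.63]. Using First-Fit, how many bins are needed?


Place items sequentially using First-Fit:
  Item 0.88 -> new Bin 1
  Item 0.18 -> new Bin 2
  Item 0.9 -> new Bin 3
  Item 0.12 -> Bin 1 (now 1.0)
  Item 0.8 -> Bin 2 (now 0.98)
  Item 0.41 -> new Bin 4
  Item 0.14 -> Bin 4 (now 0.55)
  Item 0.26 -> Bin 4 (now 0.81)
  Item 0.63 -> new Bin 5
Total bins used = 5

5


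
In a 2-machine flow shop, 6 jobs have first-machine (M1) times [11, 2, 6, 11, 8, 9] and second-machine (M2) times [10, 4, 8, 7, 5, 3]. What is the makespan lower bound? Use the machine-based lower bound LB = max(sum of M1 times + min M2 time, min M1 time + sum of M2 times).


LB1 = sum(M1 times) + min(M2 times) = 47 + 3 = 50
LB2 = min(M1 times) + sum(M2 times) = 2 + 37 = 39
Lower bound = max(LB1, LB2) = max(50, 39) = 50

50


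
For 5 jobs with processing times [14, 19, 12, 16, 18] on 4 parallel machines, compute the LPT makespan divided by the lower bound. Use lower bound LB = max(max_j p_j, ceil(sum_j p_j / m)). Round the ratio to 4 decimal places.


LPT order: [19, 18, 16, 14, 12]
Machine loads after assignment: [19, 18, 16, 26]
LPT makespan = 26
Lower bound = max(max_job, ceil(total/4)) = max(19, 20) = 20
Ratio = 26 / 20 = 1.3

1.3


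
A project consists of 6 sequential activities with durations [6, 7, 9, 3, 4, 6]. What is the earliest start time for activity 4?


Activity 4 starts after activities 1 through 3 complete.
Predecessor durations: [6, 7, 9]
ES = 6 + 7 + 9 = 22

22


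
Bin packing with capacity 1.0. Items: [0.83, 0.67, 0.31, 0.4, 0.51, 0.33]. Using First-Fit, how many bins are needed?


Place items sequentially using First-Fit:
  Item 0.83 -> new Bin 1
  Item 0.67 -> new Bin 2
  Item 0.31 -> Bin 2 (now 0.98)
  Item 0.4 -> new Bin 3
  Item 0.51 -> Bin 3 (now 0.91)
  Item 0.33 -> new Bin 4
Total bins used = 4

4


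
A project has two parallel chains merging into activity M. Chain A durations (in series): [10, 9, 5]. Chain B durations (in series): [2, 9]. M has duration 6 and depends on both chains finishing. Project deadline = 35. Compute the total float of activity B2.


Forward pass: ES(B2) = sum of predecessors on chain B = 2
EF = ES + duration = 2 + 9 = 11
Backward pass: LF(M) = deadline = 35; LS(M) = 35 - 6 = 29
LF(B2) = LS(M) - sum(successors on chain B) = 29 - 0 = 29
LS = LF - duration = 29 - 9 = 20
Total float = LS - ES = 20 - 2 = 18

18


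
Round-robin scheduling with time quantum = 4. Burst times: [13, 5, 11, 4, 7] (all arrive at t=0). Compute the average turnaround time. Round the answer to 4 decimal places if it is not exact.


Time quantum = 4
Execution trace:
  J1 runs 4 units, time = 4
  J2 runs 4 units, time = 8
  J3 runs 4 units, time = 12
  J4 runs 4 units, time = 16
  J5 runs 4 units, time = 20
  J1 runs 4 units, time = 24
  J2 runs 1 units, time = 25
  J3 runs 4 units, time = 29
  J5 runs 3 units, time = 32
  J1 runs 4 units, time = 36
  J3 runs 3 units, time = 39
  J1 runs 1 units, time = 40
Finish times: [40, 25, 39, 16, 32]
Average turnaround = 152/5 = 30.4

30.4


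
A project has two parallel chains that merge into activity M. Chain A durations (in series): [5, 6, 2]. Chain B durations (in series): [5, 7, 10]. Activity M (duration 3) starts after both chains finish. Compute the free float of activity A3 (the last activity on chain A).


ES(A3) = sum of predecessors on chain A = 11
EF(A3) = ES + duration = 11 + 2 = 13
Successor of A3 is M. ES(M) = max(sum(A), sum(B)) = max(13, 22) = 22
Free float = ES(successor) - EF(current) = 22 - 13 = 9

9


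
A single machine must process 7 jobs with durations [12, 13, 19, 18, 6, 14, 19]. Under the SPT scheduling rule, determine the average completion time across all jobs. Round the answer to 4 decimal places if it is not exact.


Sort jobs by processing time (SPT order): [6, 12, 13, 14, 18, 19, 19]
Compute completion times sequentially:
  Job 1: processing = 6, completes at 6
  Job 2: processing = 12, completes at 18
  Job 3: processing = 13, completes at 31
  Job 4: processing = 14, completes at 45
  Job 5: processing = 18, completes at 63
  Job 6: processing = 19, completes at 82
  Job 7: processing = 19, completes at 101
Sum of completion times = 346
Average completion time = 346/7 = 49.4286

49.4286


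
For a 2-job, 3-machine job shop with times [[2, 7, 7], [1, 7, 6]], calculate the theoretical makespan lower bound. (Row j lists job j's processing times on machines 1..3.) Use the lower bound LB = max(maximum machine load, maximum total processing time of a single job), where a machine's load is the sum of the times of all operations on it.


Machine loads:
  Machine 1: 2 + 1 = 3
  Machine 2: 7 + 7 = 14
  Machine 3: 7 + 6 = 13
Max machine load = 14
Job totals:
  Job 1: 16
  Job 2: 14
Max job total = 16
Lower bound = max(14, 16) = 16

16


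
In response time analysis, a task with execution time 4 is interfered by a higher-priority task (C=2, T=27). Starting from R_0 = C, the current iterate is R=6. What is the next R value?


R_next = C + ceil(R_prev / T_hp) * C_hp
ceil(6 / 27) = ceil(0.2222) = 1
Interference = 1 * 2 = 2
R_next = 4 + 2 = 6
R_next = R_prev, so the iteration has converged (response time = 6).

6


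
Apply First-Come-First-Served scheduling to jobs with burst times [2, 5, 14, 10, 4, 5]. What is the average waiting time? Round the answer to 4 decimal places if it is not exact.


FCFS order (as given): [2, 5, 14, 10, 4, 5]
Waiting times:
  Job 1: wait = 0
  Job 2: wait = 2
  Job 3: wait = 7
  Job 4: wait = 21
  Job 5: wait = 31
  Job 6: wait = 35
Sum of waiting times = 96
Average waiting time = 96/6 = 16.0

16.0


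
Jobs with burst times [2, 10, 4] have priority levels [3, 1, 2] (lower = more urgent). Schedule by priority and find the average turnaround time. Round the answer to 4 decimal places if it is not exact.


Sort by priority (ascending = highest first):
Order: [(1, 10), (2, 4), (3, 2)]
Completion times:
  Priority 1, burst=10, C=10
  Priority 2, burst=4, C=14
  Priority 3, burst=2, C=16
Average turnaround = 40/3 = 13.3333

13.3333


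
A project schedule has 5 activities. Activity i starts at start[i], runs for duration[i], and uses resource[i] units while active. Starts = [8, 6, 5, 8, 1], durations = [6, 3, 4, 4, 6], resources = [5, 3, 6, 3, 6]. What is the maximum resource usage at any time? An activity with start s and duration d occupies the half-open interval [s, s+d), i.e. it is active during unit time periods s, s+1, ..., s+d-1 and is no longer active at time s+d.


Each activity i is active on [start_i, start_i + duration_i).
Compute total resource usage per time slot:
  t=0: active resources = [], total = 0
  t=1: active resources = [6], total = 6
  t=2: active resources = [6], total = 6
  t=3: active resources = [6], total = 6
  t=4: active resources = [6], total = 6
  t=5: active resources = [6, 6], total = 12
  t=6: active resources = [3, 6, 6], total = 15
  t=7: active resources = [3, 6], total = 9
  t=8: active resources = [5, 3, 6, 3], total = 17
  t=9: active resources = [5, 3], total = 8
  t=10: active resources = [5, 3], total = 8
  t=11: active resources = [5, 3], total = 8
  t=12: active resources = [5], total = 5
  t=13: active resources = [5], total = 5
Peak resource demand = 17

17


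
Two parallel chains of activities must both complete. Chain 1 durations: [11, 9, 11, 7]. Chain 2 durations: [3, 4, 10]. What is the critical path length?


Path A total = 11 + 9 + 11 + 7 = 38
Path B total = 3 + 4 + 10 = 17
Critical path = longest path = max(38, 17) = 38

38


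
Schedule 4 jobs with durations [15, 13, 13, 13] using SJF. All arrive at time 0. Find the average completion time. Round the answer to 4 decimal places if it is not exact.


SJF order (ascending): [13, 13, 13, 15]
Completion times:
  Job 1: burst=13, C=13
  Job 2: burst=13, C=26
  Job 3: burst=13, C=39
  Job 4: burst=15, C=54
Average completion = 132/4 = 33.0

33.0


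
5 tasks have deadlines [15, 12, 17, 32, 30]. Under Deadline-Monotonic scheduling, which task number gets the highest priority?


Sort tasks by relative deadline (ascending):
  Task 2: deadline = 12
  Task 1: deadline = 15
  Task 3: deadline = 17
  Task 5: deadline = 30
  Task 4: deadline = 32
Priority order (highest first): [2, 1, 3, 5, 4]
Highest priority task = 2

2


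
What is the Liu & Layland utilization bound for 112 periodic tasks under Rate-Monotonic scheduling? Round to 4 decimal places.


Compute 2^(1/112) = 1.0062080044
Subtract 1: 1.0062080044 - 1 = 0.0062080044
Multiply by n: 112 * 0.0062080044 = 0.6952964928
Round to 4 dp: 0.6953

0.6953


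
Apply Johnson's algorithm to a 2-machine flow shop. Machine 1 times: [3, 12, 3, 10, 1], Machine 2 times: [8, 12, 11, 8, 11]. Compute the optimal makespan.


Apply Johnson's rule:
  Group 1 (a <= b): [(5, 1, 11), (1, 3, 8), (3, 3, 11), (2, 12, 12)]
  Group 2 (a > b): [(4, 10, 8)]
Optimal job order: [5, 1, 3, 2, 4]
Schedule:
  Job 5: M1 done at 1, M2 done at 12
  Job 1: M1 done at 4, M2 done at 20
  Job 3: M1 done at 7, M2 done at 31
  Job 2: M1 done at 19, M2 done at 43
  Job 4: M1 done at 29, M2 done at 51
Makespan = 51

51


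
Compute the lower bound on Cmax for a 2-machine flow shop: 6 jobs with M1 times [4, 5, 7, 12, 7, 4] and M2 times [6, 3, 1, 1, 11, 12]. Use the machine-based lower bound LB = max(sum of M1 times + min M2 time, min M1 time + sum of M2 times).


LB1 = sum(M1 times) + min(M2 times) = 39 + 1 = 40
LB2 = min(M1 times) + sum(M2 times) = 4 + 34 = 38
Lower bound = max(LB1, LB2) = max(40, 38) = 40

40


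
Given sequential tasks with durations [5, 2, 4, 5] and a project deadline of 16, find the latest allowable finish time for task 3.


LF(activity 3) = deadline - sum of successor durations
Successors: activities 4 through 4 with durations [5]
Sum of successor durations = 5
LF = 16 - 5 = 11

11


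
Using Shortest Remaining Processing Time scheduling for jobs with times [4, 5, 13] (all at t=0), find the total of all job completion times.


Since all jobs arrive at t=0, SRPT equals SPT ordering.
SPT order: [4, 5, 13]
Completion times:
  Job 1: p=4, C=4
  Job 2: p=5, C=9
  Job 3: p=13, C=22
Total completion time = 4 + 9 + 22 = 35

35


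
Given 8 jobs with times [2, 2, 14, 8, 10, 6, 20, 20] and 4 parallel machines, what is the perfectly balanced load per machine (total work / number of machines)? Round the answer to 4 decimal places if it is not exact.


Total processing time = 2 + 2 + 14 + 8 + 10 + 6 + 20 + 20 = 82
Number of machines = 4
Ideal balanced load = 82 / 4 = 20.5

20.5


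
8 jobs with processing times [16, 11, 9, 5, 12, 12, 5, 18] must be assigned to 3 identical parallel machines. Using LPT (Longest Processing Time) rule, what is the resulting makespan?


Sort jobs in decreasing order (LPT): [18, 16, 12, 12, 11, 9, 5, 5]
Assign each job to the least loaded machine:
  Machine 1: jobs [18, 9, 5], load = 32
  Machine 2: jobs [16, 11], load = 27
  Machine 3: jobs [12, 12, 5], load = 29
Makespan = max load = 32

32


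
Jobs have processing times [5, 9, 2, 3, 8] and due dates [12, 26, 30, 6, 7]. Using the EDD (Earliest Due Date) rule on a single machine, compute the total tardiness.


Sort by due date (EDD order): [(3, 6), (8, 7), (5, 12), (9, 26), (2, 30)]
Compute completion times and tardiness:
  Job 1: p=3, d=6, C=3, tardiness=max(0,3-6)=0
  Job 2: p=8, d=7, C=11, tardiness=max(0,11-7)=4
  Job 3: p=5, d=12, C=16, tardiness=max(0,16-12)=4
  Job 4: p=9, d=26, C=25, tardiness=max(0,25-26)=0
  Job 5: p=2, d=30, C=27, tardiness=max(0,27-30)=0
Total tardiness = 8

8


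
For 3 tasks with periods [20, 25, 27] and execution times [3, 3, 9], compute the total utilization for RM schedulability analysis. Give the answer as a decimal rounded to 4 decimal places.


Compute individual utilizations (exact fractions):
  Task 1: C/T = 3/20 (approx. 0.15)
  Task 2: C/T = 3/25 (approx. 0.12)
  Task 3: C/T = 9/27 = 1/3 (approx. 0.3333)
Total utilization U = 3/20 + 3/25 + 1/3 = 181/300
Rounded to 4 decimal places: U = 0.6033
RM (Liu & Layland) bound for 3 tasks = 0.779763; compare with U = 181/300 (approx. 0.603333)
U <= bound, so schedulable by RM sufficient condition.

0.6033


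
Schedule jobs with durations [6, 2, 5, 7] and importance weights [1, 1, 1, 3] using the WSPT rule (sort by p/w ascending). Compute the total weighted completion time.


Compute p/w ratios and sort ascending (WSPT): [(2, 1), (7, 3), (5, 1), (6, 1)]
Compute weighted completion times:
  Job (p=2,w=1): C=2, w*C=1*2=2
  Job (p=7,w=3): C=9, w*C=3*9=27
  Job (p=5,w=1): C=14, w*C=1*14=14
  Job (p=6,w=1): C=20, w*C=1*20=20
Total weighted completion time = 63

63


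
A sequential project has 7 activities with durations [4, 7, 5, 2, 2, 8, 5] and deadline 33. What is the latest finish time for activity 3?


LF(activity 3) = deadline - sum of successor durations
Successors: activities 4 through 7 with durations [2, 2, 8, 5]
Sum of successor durations = 17
LF = 33 - 17 = 16

16


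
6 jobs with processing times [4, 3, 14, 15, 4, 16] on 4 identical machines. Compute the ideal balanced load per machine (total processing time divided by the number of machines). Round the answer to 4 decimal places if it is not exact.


Total processing time = 4 + 3 + 14 + 15 + 4 + 16 = 56
Number of machines = 4
Ideal balanced load = 56 / 4 = 14.0

14.0


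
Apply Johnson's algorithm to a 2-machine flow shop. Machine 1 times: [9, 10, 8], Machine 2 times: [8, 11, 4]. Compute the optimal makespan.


Apply Johnson's rule:
  Group 1 (a <= b): [(2, 10, 11)]
  Group 2 (a > b): [(1, 9, 8), (3, 8, 4)]
Optimal job order: [2, 1, 3]
Schedule:
  Job 2: M1 done at 10, M2 done at 21
  Job 1: M1 done at 19, M2 done at 29
  Job 3: M1 done at 27, M2 done at 33
Makespan = 33

33


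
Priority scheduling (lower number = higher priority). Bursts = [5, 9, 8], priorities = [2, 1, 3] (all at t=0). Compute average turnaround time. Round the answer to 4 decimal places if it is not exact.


Sort by priority (ascending = highest first):
Order: [(1, 9), (2, 5), (3, 8)]
Completion times:
  Priority 1, burst=9, C=9
  Priority 2, burst=5, C=14
  Priority 3, burst=8, C=22
Average turnaround = 45/3 = 15.0

15.0


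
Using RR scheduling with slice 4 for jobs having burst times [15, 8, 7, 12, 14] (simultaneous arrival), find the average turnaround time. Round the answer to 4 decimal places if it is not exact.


Time quantum = 4
Execution trace:
  J1 runs 4 units, time = 4
  J2 runs 4 units, time = 8
  J3 runs 4 units, time = 12
  J4 runs 4 units, time = 16
  J5 runs 4 units, time = 20
  J1 runs 4 units, time = 24
  J2 runs 4 units, time = 28
  J3 runs 3 units, time = 31
  J4 runs 4 units, time = 35
  J5 runs 4 units, time = 39
  J1 runs 4 units, time = 43
  J4 runs 4 units, time = 47
  J5 runs 4 units, time = 51
  J1 runs 3 units, time = 54
  J5 runs 2 units, time = 56
Finish times: [54, 28, 31, 47, 56]
Average turnaround = 216/5 = 43.2

43.2


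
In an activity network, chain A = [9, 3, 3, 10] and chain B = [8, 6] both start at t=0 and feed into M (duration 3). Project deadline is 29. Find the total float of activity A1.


Forward pass: ES(A1) = sum of predecessors on chain A = 0
EF = ES + duration = 0 + 9 = 9
Backward pass: LF(M) = deadline = 29; LS(M) = 29 - 3 = 26
LF(A1) = LS(M) - sum(successors on chain A) = 26 - 16 = 10
LS = LF - duration = 10 - 9 = 1
Total float = LS - ES = 1 - 0 = 1

1


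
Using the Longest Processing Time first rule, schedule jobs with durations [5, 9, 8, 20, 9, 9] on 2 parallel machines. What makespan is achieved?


Sort jobs in decreasing order (LPT): [20, 9, 9, 9, 8, 5]
Assign each job to the least loaded machine:
  Machine 1: jobs [20, 8], load = 28
  Machine 2: jobs [9, 9, 9, 5], load = 32
Makespan = max load = 32

32


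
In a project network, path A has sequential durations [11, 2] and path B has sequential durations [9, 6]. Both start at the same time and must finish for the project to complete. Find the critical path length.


Path A total = 11 + 2 = 13
Path B total = 9 + 6 = 15
Critical path = longest path = max(13, 15) = 15

15


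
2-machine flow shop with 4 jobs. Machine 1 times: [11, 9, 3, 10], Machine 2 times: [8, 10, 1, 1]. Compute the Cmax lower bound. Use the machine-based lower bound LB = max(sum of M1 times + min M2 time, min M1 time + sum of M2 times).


LB1 = sum(M1 times) + min(M2 times) = 33 + 1 = 34
LB2 = min(M1 times) + sum(M2 times) = 3 + 20 = 23
Lower bound = max(LB1, LB2) = max(34, 23) = 34

34


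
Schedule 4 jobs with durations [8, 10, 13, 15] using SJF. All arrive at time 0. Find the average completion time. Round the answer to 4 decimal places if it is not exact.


SJF order (ascending): [8, 10, 13, 15]
Completion times:
  Job 1: burst=8, C=8
  Job 2: burst=10, C=18
  Job 3: burst=13, C=31
  Job 4: burst=15, C=46
Average completion = 103/4 = 25.75

25.75


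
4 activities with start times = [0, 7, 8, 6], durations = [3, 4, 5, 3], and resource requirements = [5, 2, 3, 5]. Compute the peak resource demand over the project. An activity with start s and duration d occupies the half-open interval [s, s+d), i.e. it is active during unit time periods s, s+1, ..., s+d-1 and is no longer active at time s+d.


Each activity i is active on [start_i, start_i + duration_i).
Compute total resource usage per time slot:
  t=0: active resources = [5], total = 5
  t=1: active resources = [5], total = 5
  t=2: active resources = [5], total = 5
  t=3: active resources = [], total = 0
  t=4: active resources = [], total = 0
  t=5: active resources = [], total = 0
  t=6: active resources = [5], total = 5
  t=7: active resources = [2, 5], total = 7
  t=8: active resources = [2, 3, 5], total = 10
  t=9: active resources = [2, 3], total = 5
  t=10: active resources = [2, 3], total = 5
  t=11: active resources = [3], total = 3
  t=12: active resources = [3], total = 3
Peak resource demand = 10

10


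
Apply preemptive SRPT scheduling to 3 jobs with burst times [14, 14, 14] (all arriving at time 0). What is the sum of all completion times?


Since all jobs arrive at t=0, SRPT equals SPT ordering.
SPT order: [14, 14, 14]
Completion times:
  Job 1: p=14, C=14
  Job 2: p=14, C=28
  Job 3: p=14, C=42
Total completion time = 14 + 28 + 42 = 84

84


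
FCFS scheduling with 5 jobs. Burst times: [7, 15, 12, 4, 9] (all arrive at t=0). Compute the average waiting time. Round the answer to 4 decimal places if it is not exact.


FCFS order (as given): [7, 15, 12, 4, 9]
Waiting times:
  Job 1: wait = 0
  Job 2: wait = 7
  Job 3: wait = 22
  Job 4: wait = 34
  Job 5: wait = 38
Sum of waiting times = 101
Average waiting time = 101/5 = 20.2

20.2


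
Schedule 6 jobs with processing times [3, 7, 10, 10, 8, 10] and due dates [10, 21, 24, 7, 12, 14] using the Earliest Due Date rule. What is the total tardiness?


Sort by due date (EDD order): [(10, 7), (3, 10), (8, 12), (10, 14), (7, 21), (10, 24)]
Compute completion times and tardiness:
  Job 1: p=10, d=7, C=10, tardiness=max(0,10-7)=3
  Job 2: p=3, d=10, C=13, tardiness=max(0,13-10)=3
  Job 3: p=8, d=12, C=21, tardiness=max(0,21-12)=9
  Job 4: p=10, d=14, C=31, tardiness=max(0,31-14)=17
  Job 5: p=7, d=21, C=38, tardiness=max(0,38-21)=17
  Job 6: p=10, d=24, C=48, tardiness=max(0,48-24)=24
Total tardiness = 73

73


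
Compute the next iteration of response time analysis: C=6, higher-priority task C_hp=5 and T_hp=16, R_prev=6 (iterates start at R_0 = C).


R_next = C + ceil(R_prev / T_hp) * C_hp
ceil(6 / 16) = ceil(0.375) = 1
Interference = 1 * 5 = 5
R_next = 6 + 5 = 11

11


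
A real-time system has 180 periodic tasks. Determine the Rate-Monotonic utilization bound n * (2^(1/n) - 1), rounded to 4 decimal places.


Compute 2^(1/180) = 1.0038582416
Subtract 1: 1.0038582416 - 1 = 0.0038582416
Multiply by n: 180 * 0.0038582416 = 0.6944834880
Round to 4 dp: 0.6945

0.6945


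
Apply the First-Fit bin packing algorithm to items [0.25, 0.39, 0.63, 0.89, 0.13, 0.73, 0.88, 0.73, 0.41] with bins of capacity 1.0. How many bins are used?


Place items sequentially using First-Fit:
  Item 0.25 -> new Bin 1
  Item 0.39 -> Bin 1 (now 0.64)
  Item 0.63 -> new Bin 2
  Item 0.89 -> new Bin 3
  Item 0.13 -> Bin 1 (now 0.77)
  Item 0.73 -> new Bin 4
  Item 0.88 -> new Bin 5
  Item 0.73 -> new Bin 6
  Item 0.41 -> new Bin 7
Total bins used = 7

7


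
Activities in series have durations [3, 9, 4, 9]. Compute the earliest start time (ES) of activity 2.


Activity 2 starts after activities 1 through 1 complete.
Predecessor durations: [3]
ES = 3 = 3

3


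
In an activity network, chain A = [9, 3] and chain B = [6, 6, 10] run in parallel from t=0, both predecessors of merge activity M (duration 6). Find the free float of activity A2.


ES(A2) = sum of predecessors on chain A = 9
EF(A2) = ES + duration = 9 + 3 = 12
Successor of A2 is M. ES(M) = max(sum(A), sum(B)) = max(12, 22) = 22
Free float = ES(successor) - EF(current) = 22 - 12 = 10

10


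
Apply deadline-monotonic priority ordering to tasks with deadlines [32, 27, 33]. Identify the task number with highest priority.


Sort tasks by relative deadline (ascending):
  Task 2: deadline = 27
  Task 1: deadline = 32
  Task 3: deadline = 33
Priority order (highest first): [2, 1, 3]
Highest priority task = 2

2


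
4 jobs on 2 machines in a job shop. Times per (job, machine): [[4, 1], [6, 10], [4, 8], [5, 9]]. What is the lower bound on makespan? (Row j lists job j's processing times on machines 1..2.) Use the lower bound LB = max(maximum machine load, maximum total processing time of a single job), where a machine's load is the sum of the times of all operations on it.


Machine loads:
  Machine 1: 4 + 6 + 4 + 5 = 19
  Machine 2: 1 + 10 + 8 + 9 = 28
Max machine load = 28
Job totals:
  Job 1: 5
  Job 2: 16
  Job 3: 12
  Job 4: 14
Max job total = 16
Lower bound = max(28, 16) = 28

28


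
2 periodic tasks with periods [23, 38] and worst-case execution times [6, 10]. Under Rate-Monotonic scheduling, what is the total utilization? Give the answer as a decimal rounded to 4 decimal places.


Compute individual utilizations (exact fractions):
  Task 1: C/T = 6/23 (approx. 0.2609)
  Task 2: C/T = 10/38 = 5/19 (approx. 0.2632)
Total utilization U = 6/23 + 5/19 = 229/437
Rounded to 4 decimal places: U = 0.5240
RM (Liu & Layland) bound for 2 tasks = 0.828427; compare with U = 229/437 (approx. 0.524027)
U <= bound, so schedulable by RM sufficient condition.

0.5240


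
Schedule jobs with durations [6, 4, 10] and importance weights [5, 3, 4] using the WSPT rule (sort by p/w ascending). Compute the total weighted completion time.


Compute p/w ratios and sort ascending (WSPT): [(6, 5), (4, 3), (10, 4)]
Compute weighted completion times:
  Job (p=6,w=5): C=6, w*C=5*6=30
  Job (p=4,w=3): C=10, w*C=3*10=30
  Job (p=10,w=4): C=20, w*C=4*20=80
Total weighted completion time = 140

140


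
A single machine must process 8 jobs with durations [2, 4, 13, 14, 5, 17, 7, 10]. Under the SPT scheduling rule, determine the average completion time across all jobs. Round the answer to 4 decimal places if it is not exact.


Sort jobs by processing time (SPT order): [2, 4, 5, 7, 10, 13, 14, 17]
Compute completion times sequentially:
  Job 1: processing = 2, completes at 2
  Job 2: processing = 4, completes at 6
  Job 3: processing = 5, completes at 11
  Job 4: processing = 7, completes at 18
  Job 5: processing = 10, completes at 28
  Job 6: processing = 13, completes at 41
  Job 7: processing = 14, completes at 55
  Job 8: processing = 17, completes at 72
Sum of completion times = 233
Average completion time = 233/8 = 29.125

29.125


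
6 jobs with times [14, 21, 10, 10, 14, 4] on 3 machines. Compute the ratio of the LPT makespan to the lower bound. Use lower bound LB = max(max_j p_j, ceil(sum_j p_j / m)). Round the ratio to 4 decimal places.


LPT order: [21, 14, 14, 10, 10, 4]
Machine loads after assignment: [25, 24, 24]
LPT makespan = 25
Lower bound = max(max_job, ceil(total/3)) = max(21, 25) = 25
Ratio = 25 / 25 = 1.0

1.0


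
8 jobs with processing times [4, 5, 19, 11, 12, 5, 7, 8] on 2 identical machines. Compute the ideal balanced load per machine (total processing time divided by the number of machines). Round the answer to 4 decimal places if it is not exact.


Total processing time = 4 + 5 + 19 + 11 + 12 + 5 + 7 + 8 = 71
Number of machines = 2
Ideal balanced load = 71 / 2 = 35.5

35.5


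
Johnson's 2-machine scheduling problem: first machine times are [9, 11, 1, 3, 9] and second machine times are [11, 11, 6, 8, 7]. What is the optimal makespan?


Apply Johnson's rule:
  Group 1 (a <= b): [(3, 1, 6), (4, 3, 8), (1, 9, 11), (2, 11, 11)]
  Group 2 (a > b): [(5, 9, 7)]
Optimal job order: [3, 4, 1, 2, 5]
Schedule:
  Job 3: M1 done at 1, M2 done at 7
  Job 4: M1 done at 4, M2 done at 15
  Job 1: M1 done at 13, M2 done at 26
  Job 2: M1 done at 24, M2 done at 37
  Job 5: M1 done at 33, M2 done at 44
Makespan = 44

44


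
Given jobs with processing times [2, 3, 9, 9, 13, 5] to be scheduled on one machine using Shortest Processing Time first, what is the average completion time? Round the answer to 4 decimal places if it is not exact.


Sort jobs by processing time (SPT order): [2, 3, 5, 9, 9, 13]
Compute completion times sequentially:
  Job 1: processing = 2, completes at 2
  Job 2: processing = 3, completes at 5
  Job 3: processing = 5, completes at 10
  Job 4: processing = 9, completes at 19
  Job 5: processing = 9, completes at 28
  Job 6: processing = 13, completes at 41
Sum of completion times = 105
Average completion time = 105/6 = 17.5

17.5


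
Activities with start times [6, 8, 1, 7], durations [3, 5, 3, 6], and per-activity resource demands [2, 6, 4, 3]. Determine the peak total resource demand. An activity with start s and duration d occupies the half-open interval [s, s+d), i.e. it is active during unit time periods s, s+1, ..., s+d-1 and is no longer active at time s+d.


Each activity i is active on [start_i, start_i + duration_i).
Compute total resource usage per time slot:
  t=0: active resources = [], total = 0
  t=1: active resources = [4], total = 4
  t=2: active resources = [4], total = 4
  t=3: active resources = [4], total = 4
  t=4: active resources = [], total = 0
  t=5: active resources = [], total = 0
  t=6: active resources = [2], total = 2
  t=7: active resources = [2, 3], total = 5
  t=8: active resources = [2, 6, 3], total = 11
  t=9: active resources = [6, 3], total = 9
  t=10: active resources = [6, 3], total = 9
  t=11: active resources = [6, 3], total = 9
  t=12: active resources = [6, 3], total = 9
Peak resource demand = 11

11


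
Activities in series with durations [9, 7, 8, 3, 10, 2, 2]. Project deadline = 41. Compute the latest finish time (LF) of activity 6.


LF(activity 6) = deadline - sum of successor durations
Successors: activities 7 through 7 with durations [2]
Sum of successor durations = 2
LF = 41 - 2 = 39

39


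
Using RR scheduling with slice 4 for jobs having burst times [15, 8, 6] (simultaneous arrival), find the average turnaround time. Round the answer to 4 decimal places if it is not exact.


Time quantum = 4
Execution trace:
  J1 runs 4 units, time = 4
  J2 runs 4 units, time = 8
  J3 runs 4 units, time = 12
  J1 runs 4 units, time = 16
  J2 runs 4 units, time = 20
  J3 runs 2 units, time = 22
  J1 runs 4 units, time = 26
  J1 runs 3 units, time = 29
Finish times: [29, 20, 22]
Average turnaround = 71/3 = 23.6667

23.6667


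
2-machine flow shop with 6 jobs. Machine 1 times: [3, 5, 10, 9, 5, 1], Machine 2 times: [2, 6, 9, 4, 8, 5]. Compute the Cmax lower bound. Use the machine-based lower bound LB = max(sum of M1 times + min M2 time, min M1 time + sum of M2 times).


LB1 = sum(M1 times) + min(M2 times) = 33 + 2 = 35
LB2 = min(M1 times) + sum(M2 times) = 1 + 34 = 35
Lower bound = max(LB1, LB2) = max(35, 35) = 35

35


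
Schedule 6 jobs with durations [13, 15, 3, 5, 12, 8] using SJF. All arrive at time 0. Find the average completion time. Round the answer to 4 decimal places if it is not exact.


SJF order (ascending): [3, 5, 8, 12, 13, 15]
Completion times:
  Job 1: burst=3, C=3
  Job 2: burst=5, C=8
  Job 3: burst=8, C=16
  Job 4: burst=12, C=28
  Job 5: burst=13, C=41
  Job 6: burst=15, C=56
Average completion = 152/6 = 25.3333

25.3333


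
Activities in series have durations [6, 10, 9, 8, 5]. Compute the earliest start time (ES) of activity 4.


Activity 4 starts after activities 1 through 3 complete.
Predecessor durations: [6, 10, 9]
ES = 6 + 10 + 9 = 25

25


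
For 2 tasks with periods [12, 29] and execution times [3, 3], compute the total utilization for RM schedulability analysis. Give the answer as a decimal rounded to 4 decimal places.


Compute individual utilizations (exact fractions):
  Task 1: C/T = 3/12 = 1/4 (approx. 0.25)
  Task 2: C/T = 3/29 (approx. 0.1034)
Total utilization U = 1/4 + 3/29 = 41/116
Rounded to 4 decimal places: U = 0.3534
RM (Liu & Layland) bound for 2 tasks = 0.828427; compare with U = 41/116 (approx. 0.353448)
U <= bound, so schedulable by RM sufficient condition.

0.3534


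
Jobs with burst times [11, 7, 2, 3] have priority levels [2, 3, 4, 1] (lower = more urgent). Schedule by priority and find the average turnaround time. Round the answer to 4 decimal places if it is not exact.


Sort by priority (ascending = highest first):
Order: [(1, 3), (2, 11), (3, 7), (4, 2)]
Completion times:
  Priority 1, burst=3, C=3
  Priority 2, burst=11, C=14
  Priority 3, burst=7, C=21
  Priority 4, burst=2, C=23
Average turnaround = 61/4 = 15.25

15.25


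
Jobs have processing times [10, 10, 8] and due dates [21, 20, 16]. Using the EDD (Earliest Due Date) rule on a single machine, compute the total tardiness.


Sort by due date (EDD order): [(8, 16), (10, 20), (10, 21)]
Compute completion times and tardiness:
  Job 1: p=8, d=16, C=8, tardiness=max(0,8-16)=0
  Job 2: p=10, d=20, C=18, tardiness=max(0,18-20)=0
  Job 3: p=10, d=21, C=28, tardiness=max(0,28-21)=7
Total tardiness = 7

7


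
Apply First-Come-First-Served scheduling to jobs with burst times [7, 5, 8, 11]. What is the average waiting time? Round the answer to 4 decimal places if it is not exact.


FCFS order (as given): [7, 5, 8, 11]
Waiting times:
  Job 1: wait = 0
  Job 2: wait = 7
  Job 3: wait = 12
  Job 4: wait = 20
Sum of waiting times = 39
Average waiting time = 39/4 = 9.75

9.75


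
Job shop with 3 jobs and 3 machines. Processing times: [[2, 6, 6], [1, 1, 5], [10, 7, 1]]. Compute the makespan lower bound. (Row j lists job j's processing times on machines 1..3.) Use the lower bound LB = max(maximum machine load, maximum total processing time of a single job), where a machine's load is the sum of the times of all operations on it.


Machine loads:
  Machine 1: 2 + 1 + 10 = 13
  Machine 2: 6 + 1 + 7 = 14
  Machine 3: 6 + 5 + 1 = 12
Max machine load = 14
Job totals:
  Job 1: 14
  Job 2: 7
  Job 3: 18
Max job total = 18
Lower bound = max(14, 18) = 18

18


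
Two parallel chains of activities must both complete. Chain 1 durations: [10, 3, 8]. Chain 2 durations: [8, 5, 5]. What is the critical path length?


Path A total = 10 + 3 + 8 = 21
Path B total = 8 + 5 + 5 = 18
Critical path = longest path = max(21, 18) = 21

21


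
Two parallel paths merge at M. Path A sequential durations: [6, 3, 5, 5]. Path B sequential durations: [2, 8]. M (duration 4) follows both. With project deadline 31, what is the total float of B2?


Forward pass: ES(B2) = sum of predecessors on chain B = 2
EF = ES + duration = 2 + 8 = 10
Backward pass: LF(M) = deadline = 31; LS(M) = 31 - 4 = 27
LF(B2) = LS(M) - sum(successors on chain B) = 27 - 0 = 27
LS = LF - duration = 27 - 8 = 19
Total float = LS - ES = 19 - 2 = 17

17


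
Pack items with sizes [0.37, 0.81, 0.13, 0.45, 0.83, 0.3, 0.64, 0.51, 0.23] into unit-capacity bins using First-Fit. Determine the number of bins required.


Place items sequentially using First-Fit:
  Item 0.37 -> new Bin 1
  Item 0.81 -> new Bin 2
  Item 0.13 -> Bin 1 (now 0.5)
  Item 0.45 -> Bin 1 (now 0.95)
  Item 0.83 -> new Bin 3
  Item 0.3 -> new Bin 4
  Item 0.64 -> Bin 4 (now 0.94)
  Item 0.51 -> new Bin 5
  Item 0.23 -> Bin 5 (now 0.74)
Total bins used = 5

5


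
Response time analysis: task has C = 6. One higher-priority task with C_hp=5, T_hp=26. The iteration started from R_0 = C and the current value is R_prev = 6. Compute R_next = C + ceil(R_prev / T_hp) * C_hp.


R_next = C + ceil(R_prev / T_hp) * C_hp
ceil(6 / 26) = ceil(0.2308) = 1
Interference = 1 * 5 = 5
R_next = 6 + 5 = 11

11


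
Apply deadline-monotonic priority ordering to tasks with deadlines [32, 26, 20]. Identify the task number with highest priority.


Sort tasks by relative deadline (ascending):
  Task 3: deadline = 20
  Task 2: deadline = 26
  Task 1: deadline = 32
Priority order (highest first): [3, 2, 1]
Highest priority task = 3

3


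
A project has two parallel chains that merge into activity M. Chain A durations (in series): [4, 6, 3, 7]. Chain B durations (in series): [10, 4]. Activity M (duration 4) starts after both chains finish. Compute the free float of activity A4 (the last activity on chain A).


ES(A4) = sum of predecessors on chain A = 13
EF(A4) = ES + duration = 13 + 7 = 20
Successor of A4 is M. ES(M) = max(sum(A), sum(B)) = max(20, 14) = 20
Free float = ES(successor) - EF(current) = 20 - 20 = 0

0


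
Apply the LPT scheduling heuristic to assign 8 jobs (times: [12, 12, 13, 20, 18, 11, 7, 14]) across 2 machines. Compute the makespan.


Sort jobs in decreasing order (LPT): [20, 18, 14, 13, 12, 12, 11, 7]
Assign each job to the least loaded machine:
  Machine 1: jobs [20, 13, 12, 7], load = 52
  Machine 2: jobs [18, 14, 12, 11], load = 55
Makespan = max load = 55

55


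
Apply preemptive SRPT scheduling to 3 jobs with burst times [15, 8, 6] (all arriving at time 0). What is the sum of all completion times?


Since all jobs arrive at t=0, SRPT equals SPT ordering.
SPT order: [6, 8, 15]
Completion times:
  Job 1: p=6, C=6
  Job 2: p=8, C=14
  Job 3: p=15, C=29
Total completion time = 6 + 14 + 29 = 49

49


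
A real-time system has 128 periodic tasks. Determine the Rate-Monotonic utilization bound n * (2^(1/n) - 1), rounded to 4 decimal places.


Compute 2^(1/128) = 1.0054299011
Subtract 1: 1.0054299011 - 1 = 0.0054299011
Multiply by n: 128 * 0.0054299011 = 0.6950273408
Round to 4 dp: 0.6950

0.6950


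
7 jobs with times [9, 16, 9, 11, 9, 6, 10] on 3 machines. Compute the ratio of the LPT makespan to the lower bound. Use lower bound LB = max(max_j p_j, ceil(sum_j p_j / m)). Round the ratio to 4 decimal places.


LPT order: [16, 11, 10, 9, 9, 9, 6]
Machine loads after assignment: [25, 20, 25]
LPT makespan = 25
Lower bound = max(max_job, ceil(total/3)) = max(16, 24) = 24
Ratio = 25 / 24 = 1.0417

1.0417


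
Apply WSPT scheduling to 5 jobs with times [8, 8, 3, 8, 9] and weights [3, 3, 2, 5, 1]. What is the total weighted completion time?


Compute p/w ratios and sort ascending (WSPT): [(3, 2), (8, 5), (8, 3), (8, 3), (9, 1)]
Compute weighted completion times:
  Job (p=3,w=2): C=3, w*C=2*3=6
  Job (p=8,w=5): C=11, w*C=5*11=55
  Job (p=8,w=3): C=19, w*C=3*19=57
  Job (p=8,w=3): C=27, w*C=3*27=81
  Job (p=9,w=1): C=36, w*C=1*36=36
Total weighted completion time = 235

235


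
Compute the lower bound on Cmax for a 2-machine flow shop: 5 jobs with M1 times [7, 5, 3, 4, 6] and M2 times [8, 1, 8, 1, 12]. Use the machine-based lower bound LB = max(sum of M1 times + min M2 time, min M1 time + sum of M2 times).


LB1 = sum(M1 times) + min(M2 times) = 25 + 1 = 26
LB2 = min(M1 times) + sum(M2 times) = 3 + 30 = 33
Lower bound = max(LB1, LB2) = max(26, 33) = 33

33


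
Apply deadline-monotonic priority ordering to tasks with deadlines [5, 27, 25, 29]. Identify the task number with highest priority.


Sort tasks by relative deadline (ascending):
  Task 1: deadline = 5
  Task 3: deadline = 25
  Task 2: deadline = 27
  Task 4: deadline = 29
Priority order (highest first): [1, 3, 2, 4]
Highest priority task = 1

1
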